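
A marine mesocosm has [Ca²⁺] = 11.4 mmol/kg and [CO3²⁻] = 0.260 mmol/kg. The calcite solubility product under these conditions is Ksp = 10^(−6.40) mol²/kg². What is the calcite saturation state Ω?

Ksp = 10^(−6.40) = 3.981×10^-7
Ω = [Ca²⁺][CO3²⁻]/Ksp = (11.4×10^-3)(0.260×10^-3) / 3.981×10^-7 = 7.45

Ω = 7.45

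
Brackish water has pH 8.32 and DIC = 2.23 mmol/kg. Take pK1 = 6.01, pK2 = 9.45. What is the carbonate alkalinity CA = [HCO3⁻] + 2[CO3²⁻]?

CA = 2.37 mmol/kg

CA = [HCO3⁻] + 2[CO3²⁻] = (α₁ + 2α₂)·DIC
At pH 8.32: [H⁺]/K1 = 10^-2.31 = 0.0048978, K2/[H⁺] = 10^-1.13 = 0.074131
α₁ = 1/(1 + 0.0048978 + 0.074131) = 1/1.0790 = 0.9268; α₂ = α₁·K2/[H⁺] = 0.06870
α₁ + 2α₂ = 1.0642
CA = 1.0642 × 2.23 = 2.37 mmol/kg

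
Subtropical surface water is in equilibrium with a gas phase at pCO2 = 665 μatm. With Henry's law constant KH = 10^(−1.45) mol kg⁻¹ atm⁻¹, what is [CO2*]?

KH = 10^(−1.45) = 3.548×10^-2 mol kg⁻¹ atm⁻¹
[CO2*] = KH · pCO2 = 3.548×10^-2 × 665×10^-6 atm = 2.36×10^-5 mol/kg

[CO2*] = 23.6 μmol/kg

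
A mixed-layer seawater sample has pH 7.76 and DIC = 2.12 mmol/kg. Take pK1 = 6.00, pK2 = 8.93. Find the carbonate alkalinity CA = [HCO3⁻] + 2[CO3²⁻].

CA = [HCO3⁻] + 2[CO3²⁻] = (α₁ + 2α₂)·DIC
At pH 7.76: [H⁺]/K1 = 10^-1.76 = 0.017378, K2/[H⁺] = 10^-1.17 = 0.067608
α₁ = 1/(1 + 0.017378 + 0.067608) = 1/1.0850 = 0.9217; α₂ = α₁·K2/[H⁺] = 0.06231
α₁ + 2α₂ = 1.0463
CA = 1.0463 × 2.12 = 2.22 mmol/kg

CA = 2.22 mmol/kg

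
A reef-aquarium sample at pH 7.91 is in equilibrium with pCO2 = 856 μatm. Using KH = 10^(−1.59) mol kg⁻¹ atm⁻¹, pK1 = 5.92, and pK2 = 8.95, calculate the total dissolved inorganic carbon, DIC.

[CO2*] = KH · pCO2 = 10^(−1.59) × 856×10^-6 = 2.200×10^-5 mol/kg
α₀ = 1/(1 + K1/[H⁺] + K1K2/[H⁺]²) = 1/(1 + 10^+1.99 + 10^+0.95) = 0.009291
DIC = [CO2*]/α₀ = 2.200×10^-5 / 0.009291 = 2.37 mmol/kg

DIC = 2.37 mmol/kg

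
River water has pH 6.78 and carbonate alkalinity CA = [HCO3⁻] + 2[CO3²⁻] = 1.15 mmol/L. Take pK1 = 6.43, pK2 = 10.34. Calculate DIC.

CA = [HCO3⁻] + 2[CO3²⁻] = (α₁ + 2α₂)·DIC
At pH 6.78: [H⁺]/K1 = 10^-0.35 = 0.44668, K2/[H⁺] = 10^-3.56 = 0.00027542
α₁ = 1/(1 + 0.44668 + 0.00027542) = 1/1.4470 = 0.6911; α₂ = α₁·K2/[H⁺] = 0.0001903
α₁ + 2α₂ = 0.6915
DIC = CA / (α₁ + 2α₂) = 1.15 / 0.6915 = 1.66 mmol/L

DIC = 1.66 mmol/L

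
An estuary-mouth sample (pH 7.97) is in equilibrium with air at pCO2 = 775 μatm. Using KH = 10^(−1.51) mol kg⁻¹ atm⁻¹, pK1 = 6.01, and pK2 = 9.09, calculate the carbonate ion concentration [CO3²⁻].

[CO3²⁻] = 0.166 mmol/kg

[CO2*] = KH · pCO2 = 10^(−1.51) × 775×10^-6 = 2.395×10^-5 mol/kg
α₀ = 1/(1 + K1/[H⁺] + K1K2/[H⁺]²) = 1/(1 + 10^+1.96 + 10^+0.84) = 0.01009
DIC = [CO2*]/α₀ = 2.395×10^-5 / 0.01009 = 2.374 mmol/kg
[CO3²⁻] = α₂·DIC; α₂ = 0.06980, so [CO3²⁻] = 0.06980 × 2.374 = 0.166 mmol/kg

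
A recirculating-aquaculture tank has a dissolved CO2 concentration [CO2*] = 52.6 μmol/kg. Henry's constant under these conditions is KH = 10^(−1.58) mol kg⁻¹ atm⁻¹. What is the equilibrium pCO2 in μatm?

KH = 10^(−1.58) = 2.630×10^-2 mol kg⁻¹ atm⁻¹
pCO2 = [CO2*]/KH = 52.6×10^-6 / 2.630×10^-2 = 2.00×10^-3 atm = 2000 μatm

pCO2 = 2000 μatm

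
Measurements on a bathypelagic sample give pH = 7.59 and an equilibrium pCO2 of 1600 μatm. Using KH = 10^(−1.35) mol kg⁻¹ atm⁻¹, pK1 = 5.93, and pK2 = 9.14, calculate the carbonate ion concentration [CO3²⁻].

[CO3²⁻] = 0.0921 mmol/kg

[CO2*] = KH · pCO2 = 10^(−1.35) × 1600×10^-6 = 7.147×10^-5 mol/kg
α₀ = 1/(1 + K1/[H⁺] + K1K2/[H⁺]²) = 1/(1 + 10^+1.66 + 10^+0.11) = 0.02083
DIC = [CO2*]/α₀ = 7.147×10^-5 / 0.02083 = 3.430 mmol/kg
[CO3²⁻] = α₂·DIC; α₂ = 0.02684, so [CO3²⁻] = 0.02684 × 3.430 = 0.0921 mmol/kg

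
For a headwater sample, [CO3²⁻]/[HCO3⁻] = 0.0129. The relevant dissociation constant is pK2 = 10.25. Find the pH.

From K2 = [H⁺][CO3²⁻]/[HCO3⁻]:  pH = pK2 + log₁₀([CO3²⁻]/[HCO3⁻])
log₁₀(0.0129) = -1.889
pH = 10.25 + (-1.889) = 8.36

pH = 8.36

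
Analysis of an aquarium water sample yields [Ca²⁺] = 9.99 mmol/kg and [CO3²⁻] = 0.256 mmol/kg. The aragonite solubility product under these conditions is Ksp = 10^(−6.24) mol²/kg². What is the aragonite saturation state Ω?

Ω = 4.44

Ksp = 10^(−6.24) = 5.754×10^-7
Ω = [Ca²⁺][CO3²⁻]/Ksp = (9.99×10^-3)(0.256×10^-3) / 5.754×10^-7 = 4.44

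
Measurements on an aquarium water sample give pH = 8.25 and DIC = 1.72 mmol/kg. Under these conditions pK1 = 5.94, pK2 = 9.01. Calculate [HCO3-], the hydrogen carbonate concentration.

[HCO3⁻] = 1.46 mmol/kg

α₁ = 1 / (1 + [H⁺]/K1 + K2/[H⁺]) = 1 / (1 + 10^-2.31 + 10^-0.76)
   = 1 / (1 + 0.0048978 + 0.17378) = 1/1.1787 = 0.8484
[HCO3⁻] = α₁ × DIC = 0.8484 × 1.72 = 1.46 mmol/kg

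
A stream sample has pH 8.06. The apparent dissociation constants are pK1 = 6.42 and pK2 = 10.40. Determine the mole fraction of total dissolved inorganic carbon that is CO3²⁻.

α₂ = 1 / (1 + [H⁺]/K2 + [H⁺]²/(K1K2)) = 1 / (1 + 10^+2.34 + 10^+0.70)
   = 1 / (1 + 218.78 + 5.0119) = 1/224.79 = 0.004449

α₂ = 0.00445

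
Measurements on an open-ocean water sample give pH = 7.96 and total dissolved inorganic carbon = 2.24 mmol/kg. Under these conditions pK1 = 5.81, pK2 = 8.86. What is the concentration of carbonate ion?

α₂ = 1 / (1 + [H⁺]/K2 + [H⁺]²/(K1K2)) = 1 / (1 + 10^+0.90 + 10^-1.25)
   = 1 / (1 + 7.9433 + 0.056234) = 1/8.9995 = 0.1111
[CO3²⁻] = α₂ × DIC = 0.1111 × 2.24 = 0.249 mmol/kg

[CO3²⁻] = 0.249 mmol/kg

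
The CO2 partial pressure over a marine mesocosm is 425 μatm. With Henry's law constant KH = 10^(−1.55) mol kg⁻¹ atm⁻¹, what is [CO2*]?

[CO2*] = 12.0 μmol/kg

KH = 10^(−1.55) = 2.818×10^-2 mol kg⁻¹ atm⁻¹
[CO2*] = KH · pCO2 = 2.818×10^-2 × 425×10^-6 atm = 1.20×10^-5 mol/kg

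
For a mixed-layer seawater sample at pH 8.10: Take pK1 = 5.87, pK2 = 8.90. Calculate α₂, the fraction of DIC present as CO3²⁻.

α₂ = 1 / (1 + [H⁺]/K2 + [H⁺]²/(K1K2)) = 1 / (1 + 10^+0.80 + 10^-1.43)
   = 1 / (1 + 6.3096 + 0.037154) = 1/7.3467 = 0.1361

α₂ = 0.136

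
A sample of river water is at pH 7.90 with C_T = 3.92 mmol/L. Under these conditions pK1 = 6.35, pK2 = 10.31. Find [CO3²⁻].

[CO3²⁻] = 14.8 μmol/L

α₂ = 1 / (1 + [H⁺]/K2 + [H⁺]²/(K1K2)) = 1 / (1 + 10^+2.41 + 10^+0.86)
   = 1 / (1 + 257.04 + 7.2444) = 1/265.28 = 0.003770
[CO3²⁻] = α₂ × DIC = 0.003770 × 3.92 = 0.0148 mmol/L = 14.8 μmol/L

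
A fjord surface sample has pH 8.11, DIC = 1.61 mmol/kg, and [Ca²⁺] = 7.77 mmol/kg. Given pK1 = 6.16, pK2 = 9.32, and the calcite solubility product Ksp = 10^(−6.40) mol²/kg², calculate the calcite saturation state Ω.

α₂ = 1 / (1 + [H⁺]/K2 + [H⁺]²/(K1K2)) = 1 / (1 + 10^+1.21 + 10^-0.74)
   = 1 / (1 + 16.218 + 0.18197) = 1/17.400 = 0.05747
[CO3²⁻] = α₂ × DIC = 0.05747 × 1.61 = 0.09253 mmol/kg
Ksp = 10^(−6.40) = 3.981×10^-7
Ω = [Ca²⁺][CO3²⁻]/Ksp = (7.77×10^-3)(9.253×10^-5) / 3.981×10^-7 = 1.81

Ω = 1.81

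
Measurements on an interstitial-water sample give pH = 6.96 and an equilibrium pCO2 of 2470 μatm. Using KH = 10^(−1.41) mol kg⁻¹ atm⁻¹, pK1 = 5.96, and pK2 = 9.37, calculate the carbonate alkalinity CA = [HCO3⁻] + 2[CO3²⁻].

CA = 0.968 mmol/kg

[CO2*] = KH · pCO2 = 10^(−1.41) × 2470×10^-6 = 9.609×10^-5 mol/kg
α₀ = 1/(1 + K1/[H⁺] + K1K2/[H⁺]²) = 1/(1 + 10^+1.00 + 10^-1.41) = 0.09059
DIC = [CO2*]/α₀ = 9.609×10^-5 / 0.09059 = 1.061 mmol/kg
CA = (α₁ + 2α₂)·DIC = (0.9059 + 2×0.003524) × 1.061 = 0.968 mmol/kg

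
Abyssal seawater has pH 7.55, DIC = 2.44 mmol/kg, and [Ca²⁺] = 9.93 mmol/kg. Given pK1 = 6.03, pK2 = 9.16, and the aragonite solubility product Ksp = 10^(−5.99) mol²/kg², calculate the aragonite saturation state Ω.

Ω = 0.551

α₂ = 1 / (1 + [H⁺]/K2 + [H⁺]²/(K1K2)) = 1 / (1 + 10^+1.61 + 10^+0.09)
   = 1 / (1 + 40.738 + 1.2303) = 1/42.968 = 0.02327
[CO3²⁻] = α₂ × DIC = 0.02327 × 2.44 = 0.05679 mmol/kg
Ksp = 10^(−5.99) = 1.023×10^-6
Ω = [Ca²⁺][CO3²⁻]/Ksp = (9.93×10^-3)(5.679×10^-5) / 1.023×10^-6 = 0.551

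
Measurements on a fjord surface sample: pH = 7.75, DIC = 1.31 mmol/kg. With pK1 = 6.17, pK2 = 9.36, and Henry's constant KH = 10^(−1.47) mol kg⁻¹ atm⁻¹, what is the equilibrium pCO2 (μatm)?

pCO2 = 968 μatm

α₀ = 1 / (1 + K1/[H⁺] + K1K2/[H⁺]²) = 1 / (1 + 10^+1.58 + 10^-0.03)
   = 1 / (1 + 38.019 + 0.93325) = 1/39.952 = 0.02503
[CO2*] = α₀ × DIC = 0.02503 × 1.31 = 0.03279 mmol/kg
pCO2 = [CO2*]/KH = 3.279×10^-5 / 3.388×10^-2 = 968 μatm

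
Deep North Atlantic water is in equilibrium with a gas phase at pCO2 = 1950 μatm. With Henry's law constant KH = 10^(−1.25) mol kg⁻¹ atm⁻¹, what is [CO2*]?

[CO2*] = 110 μmol/kg

KH = 10^(−1.25) = 5.623×10^-2 mol kg⁻¹ atm⁻¹
[CO2*] = KH · pCO2 = 5.623×10^-2 × 1950×10^-6 atm = 1.10×10^-4 mol/kg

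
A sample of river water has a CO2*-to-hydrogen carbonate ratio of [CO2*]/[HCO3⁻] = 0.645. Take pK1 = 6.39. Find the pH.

pH = 6.58

From K1 = [H⁺][HCO3⁻]/[CO2*]:  pH = pK1 − log₁₀([CO2*]/[HCO3⁻])
log₁₀(0.645) = -0.190
pH = 6.39 − (-0.190) = 6.58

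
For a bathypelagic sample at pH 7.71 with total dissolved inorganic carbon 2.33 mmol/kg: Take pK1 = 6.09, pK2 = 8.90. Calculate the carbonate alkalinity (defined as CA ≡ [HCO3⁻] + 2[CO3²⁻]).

CA = [HCO3⁻] + 2[CO3²⁻] = (α₁ + 2α₂)·DIC
At pH 7.71: [H⁺]/K1 = 10^-1.62 = 0.023988, K2/[H⁺] = 10^-1.19 = 0.064565
α₁ = 1/(1 + 0.023988 + 0.064565) = 1/1.0886 = 0.9187; α₂ = α₁·K2/[H⁺] = 0.05931
α₁ + 2α₂ = 1.0373
CA = 1.0373 × 2.33 = 2.42 mmol/kg

CA = 2.42 mmol/kg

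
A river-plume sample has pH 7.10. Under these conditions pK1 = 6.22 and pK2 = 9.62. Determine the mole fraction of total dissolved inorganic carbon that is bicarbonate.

α₁ = 0.881

α₁ = 1 / (1 + [H⁺]/K1 + K2/[H⁺]) = 1 / (1 + 10^-0.88 + 10^-2.52)
   = 1 / (1 + 0.13183 + 0.0030200) = 1/1.1348 = 0.8812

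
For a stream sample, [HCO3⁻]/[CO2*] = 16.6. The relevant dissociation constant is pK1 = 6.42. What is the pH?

From K1 = [H⁺][HCO3⁻]/[CO2*]:  pH = pK1 + log₁₀([HCO3⁻]/[CO2*])
log₁₀(16.6) = +1.220
pH = 6.42 + (+1.220) = 7.64

pH = 7.64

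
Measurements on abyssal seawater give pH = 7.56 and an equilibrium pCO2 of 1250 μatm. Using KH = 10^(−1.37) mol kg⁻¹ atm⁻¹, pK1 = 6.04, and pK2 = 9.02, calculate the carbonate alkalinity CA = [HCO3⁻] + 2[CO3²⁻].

[CO2*] = KH · pCO2 = 10^(−1.37) × 1250×10^-6 = 5.332×10^-5 mol/kg
α₀ = 1/(1 + K1/[H⁺] + K1K2/[H⁺]²) = 1/(1 + 10^+1.52 + 10^+0.06) = 0.02836
DIC = [CO2*]/α₀ = 5.332×10^-5 / 0.02836 = 1.880 mmol/kg
CA = (α₁ + 2α₂)·DIC = (0.9391 + 2×0.03256) × 1.880 = 1.89 mmol/kg

CA = 1.89 mmol/kg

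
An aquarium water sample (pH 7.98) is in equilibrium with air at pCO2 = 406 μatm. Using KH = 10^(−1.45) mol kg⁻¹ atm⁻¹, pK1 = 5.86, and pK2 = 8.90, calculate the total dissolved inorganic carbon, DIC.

DIC = 2.14 mmol/kg

[CO2*] = KH · pCO2 = 10^(−1.45) × 406×10^-6 = 1.441×10^-5 mol/kg
α₀ = 1/(1 + K1/[H⁺] + K1K2/[H⁺]²) = 1/(1 + 10^+2.12 + 10^+1.20) = 0.006726
DIC = [CO2*]/α₀ = 1.441×10^-5 / 0.006726 = 2.14 mmol/kg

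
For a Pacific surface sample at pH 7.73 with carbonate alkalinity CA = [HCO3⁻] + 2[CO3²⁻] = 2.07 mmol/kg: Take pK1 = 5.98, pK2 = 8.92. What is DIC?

CA = [HCO3⁻] + 2[CO3²⁻] = (α₁ + 2α₂)·DIC
At pH 7.73: [H⁺]/K1 = 10^-1.75 = 0.017783, K2/[H⁺] = 10^-1.19 = 0.064565
α₁ = 1/(1 + 0.017783 + 0.064565) = 1/1.0823 = 0.9239; α₂ = α₁·K2/[H⁺] = 0.05965
α₁ + 2α₂ = 1.0432
DIC = CA / (α₁ + 2α₂) = 2.07 / 1.0432 = 1.98 mmol/kg

DIC = 1.98 mmol/kg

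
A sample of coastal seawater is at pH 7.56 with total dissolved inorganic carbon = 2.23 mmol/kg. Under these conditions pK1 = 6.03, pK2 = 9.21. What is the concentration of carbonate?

α₂ = 1 / (1 + [H⁺]/K2 + [H⁺]²/(K1K2)) = 1 / (1 + 10^+1.65 + 10^+0.12)
   = 1 / (1 + 44.668 + 1.3183) = 1/46.987 = 0.02128
[CO3²⁻] = α₂ × DIC = 0.02128 × 2.23 = 0.0475 mmol/kg

[CO3²⁻] = 0.0475 mmol/kg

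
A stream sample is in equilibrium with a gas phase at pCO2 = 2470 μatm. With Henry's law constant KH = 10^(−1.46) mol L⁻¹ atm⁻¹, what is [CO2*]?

[CO2*] = 85.6 μmol/L

KH = 10^(−1.46) = 3.467×10^-2 mol L⁻¹ atm⁻¹
[CO2*] = KH · pCO2 = 3.467×10^-2 × 2470×10^-6 atm = 8.56×10^-5 mol/L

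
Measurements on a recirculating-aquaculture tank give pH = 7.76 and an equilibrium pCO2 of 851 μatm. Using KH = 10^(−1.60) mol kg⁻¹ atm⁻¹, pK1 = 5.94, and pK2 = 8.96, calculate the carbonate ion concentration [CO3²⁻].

[CO2*] = KH · pCO2 = 10^(−1.60) × 851×10^-6 = 2.138×10^-5 mol/kg
α₀ = 1/(1 + K1/[H⁺] + K1K2/[H⁺]²) = 1/(1 + 10^+1.82 + 10^+0.62) = 0.01404
DIC = [CO2*]/α₀ = 2.138×10^-5 / 0.01404 = 1.523 mmol/kg
[CO3²⁻] = α₂·DIC; α₂ = 0.05852, so [CO3²⁻] = 0.05852 × 1.523 = 0.0891 mmol/kg

[CO3²⁻] = 0.0891 mmol/kg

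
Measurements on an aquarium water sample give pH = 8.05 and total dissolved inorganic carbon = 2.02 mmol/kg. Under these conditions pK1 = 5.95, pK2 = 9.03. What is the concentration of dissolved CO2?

[CO2*] = 14.4 μmol/kg

α₀ = 1 / (1 + K1/[H⁺] + K1K2/[H⁺]²) = 1 / (1 + 10^+2.10 + 10^+1.12)
   = 1 / (1 + 125.89 + 13.183) = 1/140.08 = 0.007139
[CO2*] = α₀ × DIC = 0.007139 × 2.02 = 0.0144 mmol/kg = 14.4 μmol/kg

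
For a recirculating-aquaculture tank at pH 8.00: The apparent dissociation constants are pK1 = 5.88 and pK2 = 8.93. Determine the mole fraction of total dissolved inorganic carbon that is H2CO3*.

α₀ = 1 / (1 + K1/[H⁺] + K1K2/[H⁺]²) = 1 / (1 + 10^+2.12 + 10^+1.19)
   = 1 / (1 + 131.83 + 15.488) = 1/148.31 = 0.006742

α₀ = 0.00674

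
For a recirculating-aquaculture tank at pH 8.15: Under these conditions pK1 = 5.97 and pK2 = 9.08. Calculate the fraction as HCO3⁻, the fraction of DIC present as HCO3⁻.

α₁ = 0.890

α₁ = 1 / (1 + [H⁺]/K1 + K2/[H⁺]) = 1 / (1 + 10^-2.18 + 10^-0.93)
   = 1 / (1 + 0.0066069 + 0.11749) = 1/1.1241 = 0.8896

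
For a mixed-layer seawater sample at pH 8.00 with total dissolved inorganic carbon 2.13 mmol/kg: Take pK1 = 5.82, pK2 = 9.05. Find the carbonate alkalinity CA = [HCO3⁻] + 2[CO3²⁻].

CA = 2.29 mmol/kg

CA = [HCO3⁻] + 2[CO3²⁻] = (α₁ + 2α₂)·DIC
At pH 8.00: [H⁺]/K1 = 10^-2.18 = 0.0066069, K2/[H⁺] = 10^-1.05 = 0.089125
α₁ = 1/(1 + 0.0066069 + 0.089125) = 1/1.0957 = 0.9126; α₂ = α₁·K2/[H⁺] = 0.08134
α₁ + 2α₂ = 1.0753
CA = 1.0753 × 2.13 = 2.29 mmol/kg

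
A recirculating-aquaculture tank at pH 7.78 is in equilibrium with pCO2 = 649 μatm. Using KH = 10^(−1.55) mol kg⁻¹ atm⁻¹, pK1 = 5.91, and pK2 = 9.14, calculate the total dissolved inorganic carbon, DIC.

[CO2*] = KH · pCO2 = 10^(−1.55) × 649×10^-6 = 1.829×10^-5 mol/kg
α₀ = 1/(1 + K1/[H⁺] + K1K2/[H⁺]²) = 1/(1 + 10^+1.87 + 10^+0.51) = 0.01276
DIC = [CO2*]/α₀ = 1.829×10^-5 / 0.01276 = 1.43 mmol/kg

DIC = 1.43 mmol/kg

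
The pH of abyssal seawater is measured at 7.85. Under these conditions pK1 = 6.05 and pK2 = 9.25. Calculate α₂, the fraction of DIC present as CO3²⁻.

α₂ = 1 / (1 + [H⁺]/K2 + [H⁺]²/(K1K2)) = 1 / (1 + 10^+1.40 + 10^-0.40)
   = 1 / (1 + 25.119 + 0.39811) = 1/26.517 = 0.03771

α₂ = 0.0377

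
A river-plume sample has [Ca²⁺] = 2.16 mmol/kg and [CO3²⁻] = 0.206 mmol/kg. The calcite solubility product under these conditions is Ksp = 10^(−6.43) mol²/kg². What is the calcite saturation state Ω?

Ksp = 10^(−6.43) = 3.715×10^-7
Ω = [Ca²⁺][CO3²⁻]/Ksp = (2.16×10^-3)(0.206×10^-3) / 3.715×10^-7 = 1.20

Ω = 1.20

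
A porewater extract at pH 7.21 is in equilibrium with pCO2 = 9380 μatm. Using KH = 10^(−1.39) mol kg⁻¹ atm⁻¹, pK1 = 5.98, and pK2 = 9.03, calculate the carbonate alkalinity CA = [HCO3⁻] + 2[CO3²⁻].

[CO2*] = KH · pCO2 = 10^(−1.39) × 9380×10^-6 = 3.821×10^-4 mol/kg
α₀ = 1/(1 + K1/[H⁺] + K1K2/[H⁺]²) = 1/(1 + 10^+1.23 + 10^-0.59) = 0.05483
DIC = [CO2*]/α₀ = 3.821×10^-4 / 0.05483 = 6.970 mmol/kg
CA = (α₁ + 2α₂)·DIC = (0.9311 + 2×0.01409) × 6.970 = 6.69 mmol/kg

CA = 6.69 mmol/kg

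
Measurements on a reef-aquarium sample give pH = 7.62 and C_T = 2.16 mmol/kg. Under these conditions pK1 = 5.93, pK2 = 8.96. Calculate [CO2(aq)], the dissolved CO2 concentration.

α₀ = 1 / (1 + K1/[H⁺] + K1K2/[H⁺]²) = 1 / (1 + 10^+1.69 + 10^+0.35)
   = 1 / (1 + 48.978 + 2.2387) = 1/52.217 = 0.01915
[CO2*] = α₀ × DIC = 0.01915 × 2.16 = 0.0414 mmol/kg

[CO2*] = 0.0414 mmol/kg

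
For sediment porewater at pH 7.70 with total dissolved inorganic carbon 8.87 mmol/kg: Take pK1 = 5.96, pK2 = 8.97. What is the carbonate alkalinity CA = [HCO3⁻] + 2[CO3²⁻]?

CA = [HCO3⁻] + 2[CO3²⁻] = (α₁ + 2α₂)·DIC
At pH 7.70: [H⁺]/K1 = 10^-1.74 = 0.018197, K2/[H⁺] = 10^-1.27 = 0.053703
α₁ = 1/(1 + 0.018197 + 0.053703) = 1/1.0719 = 0.9329; α₂ = α₁·K2/[H⁺] = 0.05010
α₁ + 2α₂ = 1.0331
CA = 1.0331 × 8.87 = 9.16 mmol/kg

CA = 9.16 mmol/kg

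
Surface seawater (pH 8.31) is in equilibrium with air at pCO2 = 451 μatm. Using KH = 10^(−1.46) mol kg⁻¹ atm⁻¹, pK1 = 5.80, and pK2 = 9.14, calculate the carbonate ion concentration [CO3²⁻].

[CO3²⁻] = 0.748 mmol/kg

[CO2*] = KH · pCO2 = 10^(−1.46) × 451×10^-6 = 1.564×10^-5 mol/kg
α₀ = 1/(1 + K1/[H⁺] + K1K2/[H⁺]²) = 1/(1 + 10^+2.51 + 10^+1.68) = 0.002685
DIC = [CO2*]/α₀ = 1.564×10^-5 / 0.002685 = 5.824 mmol/kg
[CO3²⁻] = α₂·DIC; α₂ = 0.1285, so [CO3²⁻] = 0.1285 × 5.824 = 0.748 mmol/kg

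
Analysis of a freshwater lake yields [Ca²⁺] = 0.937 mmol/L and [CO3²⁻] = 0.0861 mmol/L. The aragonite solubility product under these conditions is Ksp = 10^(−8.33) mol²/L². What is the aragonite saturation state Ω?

Ω = 17.2

Ksp = 10^(−8.33) = 4.677×10^-9
Ω = [Ca²⁺][CO3²⁻]/Ksp = (0.937×10^-3)(0.0861×10^-3) / 4.677×10^-9 = 17.2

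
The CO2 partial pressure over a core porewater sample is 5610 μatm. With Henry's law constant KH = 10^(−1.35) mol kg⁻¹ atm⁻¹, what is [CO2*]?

[CO2*] = 251 μmol/kg

KH = 10^(−1.35) = 4.467×10^-2 mol kg⁻¹ atm⁻¹
[CO2*] = KH · pCO2 = 4.467×10^-2 × 5610×10^-6 atm = 2.51×10^-4 mol/kg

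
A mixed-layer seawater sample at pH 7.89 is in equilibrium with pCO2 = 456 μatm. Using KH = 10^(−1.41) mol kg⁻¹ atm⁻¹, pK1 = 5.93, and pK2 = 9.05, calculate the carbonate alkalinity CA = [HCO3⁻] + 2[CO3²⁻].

[CO2*] = KH · pCO2 = 10^(−1.41) × 456×10^-6 = 1.774×10^-5 mol/kg
α₀ = 1/(1 + K1/[H⁺] + K1K2/[H⁺]²) = 1/(1 + 10^+1.96 + 10^+0.80) = 0.01015
DIC = [CO2*]/α₀ = 1.774×10^-5 / 0.01015 = 1.748 mmol/kg
CA = (α₁ + 2α₂)·DIC = (0.9258 + 2×0.06405) × 1.748 = 1.84 mmol/kg

CA = 1.84 mmol/kg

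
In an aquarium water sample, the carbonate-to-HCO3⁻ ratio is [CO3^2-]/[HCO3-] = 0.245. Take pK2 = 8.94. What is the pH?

pH = 8.33

From K2 = [H⁺][CO3^2-]/[HCO3-]:  pH = pK2 + log₁₀([CO3^2-]/[HCO3-])
log₁₀(0.245) = -0.611
pH = 8.94 + (-0.611) = 8.33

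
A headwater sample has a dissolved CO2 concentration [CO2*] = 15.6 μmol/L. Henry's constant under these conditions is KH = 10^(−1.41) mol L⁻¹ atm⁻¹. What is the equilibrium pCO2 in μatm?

KH = 10^(−1.41) = 3.890×10^-2 mol L⁻¹ atm⁻¹
pCO2 = [CO2*]/KH = 15.6×10^-6 / 3.890×10^-2 = 4.01×10^-4 atm = 401 μatm

pCO2 = 401 μatm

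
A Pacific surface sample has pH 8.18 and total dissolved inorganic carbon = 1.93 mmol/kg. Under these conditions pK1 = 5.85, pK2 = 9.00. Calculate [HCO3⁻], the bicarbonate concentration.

α₁ = 1 / (1 + [H⁺]/K1 + K2/[H⁺]) = 1 / (1 + 10^-2.33 + 10^-0.82)
   = 1 / (1 + 0.0046774 + 0.15136) = 1/1.1560 = 0.8650
[HCO3⁻] = α₁ × DIC = 0.8650 × 1.93 = 1.67 mmol/kg

[HCO3⁻] = 1.67 mmol/kg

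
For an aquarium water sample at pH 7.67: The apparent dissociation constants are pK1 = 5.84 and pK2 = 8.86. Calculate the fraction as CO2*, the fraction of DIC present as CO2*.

α₀ = 0.0137

α₀ = 1 / (1 + K1/[H⁺] + K1K2/[H⁺]²) = 1 / (1 + 10^+1.83 + 10^+0.64)
   = 1 / (1 + 67.608 + 4.3652) = 1/72.973 = 0.01370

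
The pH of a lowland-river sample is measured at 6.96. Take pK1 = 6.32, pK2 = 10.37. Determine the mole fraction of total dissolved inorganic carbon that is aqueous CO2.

α₀ = 0.186

α₀ = 1 / (1 + K1/[H⁺] + K1K2/[H⁺]²) = 1 / (1 + 10^+0.64 + 10^-2.77)
   = 1 / (1 + 4.3652 + 0.0016982) = 1/5.3669 = 0.1863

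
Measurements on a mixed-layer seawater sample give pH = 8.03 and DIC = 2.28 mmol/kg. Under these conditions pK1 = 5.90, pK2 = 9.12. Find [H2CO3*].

α₀ = 1 / (1 + K1/[H⁺] + K1K2/[H⁺]²) = 1 / (1 + 10^+2.13 + 10^+1.04)
   = 1 / (1 + 134.90 + 10.965) = 1/146.86 = 0.006809
[CO2*] = α₀ × DIC = 0.006809 × 2.28 = 0.0155 mmol/kg = 15.5 μmol/kg

[CO2*] = 15.5 μmol/kg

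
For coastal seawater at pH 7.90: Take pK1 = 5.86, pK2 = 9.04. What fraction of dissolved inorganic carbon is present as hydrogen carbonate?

α₁ = 0.925

α₁ = 1 / (1 + [H⁺]/K1 + K2/[H⁺]) = 1 / (1 + 10^-2.04 + 10^-1.14)
   = 1 / (1 + 0.0091201 + 0.072444) = 1/1.0816 = 0.9246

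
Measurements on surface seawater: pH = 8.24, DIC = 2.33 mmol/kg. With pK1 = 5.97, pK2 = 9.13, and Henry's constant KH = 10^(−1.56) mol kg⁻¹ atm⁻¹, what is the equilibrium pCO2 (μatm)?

pCO2 = 401 μatm

α₀ = 1 / (1 + K1/[H⁺] + K1K2/[H⁺]²) = 1 / (1 + 10^+2.27 + 10^+1.38)
   = 1 / (1 + 186.21 + 23.988) = 1/211.20 = 0.004735
[CO2*] = α₀ × DIC = 0.004735 × 2.33 = 0.01103 mmol/kg = 11.03 μmol/kg
pCO2 = [CO2*]/KH = 1.103×10^-5 / 2.754×10^-2 = 401 μatm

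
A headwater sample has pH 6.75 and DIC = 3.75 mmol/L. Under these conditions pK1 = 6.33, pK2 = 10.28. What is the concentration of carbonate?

α₂ = 1 / (1 + [H⁺]/K2 + [H⁺]²/(K1K2)) = 1 / (1 + 10^+3.53 + 10^+3.11)
   = 1 / (1 + 3388.4 + 1288.2) = 1/4677.7 = 0.0002138
[CO3²⁻] = α₂ × DIC = 0.0002138 × 3.75 = 0.000802 mmol/L = 0.802 μmol/L

[CO3²⁻] = 0.802 μmol/L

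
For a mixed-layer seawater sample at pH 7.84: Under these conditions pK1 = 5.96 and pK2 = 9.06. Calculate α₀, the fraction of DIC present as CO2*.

α₀ = 0.0123

α₀ = 1 / (1 + K1/[H⁺] + K1K2/[H⁺]²) = 1 / (1 + 10^+1.88 + 10^+0.66)
   = 1 / (1 + 75.858 + 4.5709) = 1/81.429 = 0.01228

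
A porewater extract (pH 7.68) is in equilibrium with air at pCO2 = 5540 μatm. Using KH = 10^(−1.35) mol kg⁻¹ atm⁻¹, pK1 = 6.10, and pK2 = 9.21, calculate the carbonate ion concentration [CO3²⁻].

[CO2*] = KH · pCO2 = 10^(−1.35) × 5540×10^-6 = 2.475×10^-4 mol/kg
α₀ = 1/(1 + K1/[H⁺] + K1K2/[H⁺]²) = 1/(1 + 10^+1.58 + 10^+0.05) = 0.02491
DIC = [CO2*]/α₀ = 2.475×10^-4 / 0.02491 = 9.933 mmol/kg
[CO3²⁻] = α₂·DIC; α₂ = 0.02795, so [CO3²⁻] = 0.02795 × 9.933 = 0.278 mmol/kg

[CO3²⁻] = 0.278 mmol/kg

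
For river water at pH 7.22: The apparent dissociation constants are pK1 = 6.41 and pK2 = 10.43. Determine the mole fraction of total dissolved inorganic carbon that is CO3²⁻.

α₂ = 1 / (1 + [H⁺]/K2 + [H⁺]²/(K1K2)) = 1 / (1 + 10^+3.21 + 10^+2.40)
   = 1 / (1 + 1621.8 + 251.19) = 1/1874.0 = 0.0005336

α₂ = 0.000534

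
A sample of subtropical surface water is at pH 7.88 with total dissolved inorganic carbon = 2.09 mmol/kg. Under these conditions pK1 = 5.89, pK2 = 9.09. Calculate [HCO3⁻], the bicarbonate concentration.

[HCO3⁻] = 1.95 mmol/kg

α₁ = 1 / (1 + [H⁺]/K1 + K2/[H⁺]) = 1 / (1 + 10^-1.99 + 10^-1.21)
   = 1 / (1 + 0.010233 + 0.061660) = 1/1.0719 = 0.9329
[HCO3⁻] = α₁ × DIC = 0.9329 × 2.09 = 1.95 mmol/kg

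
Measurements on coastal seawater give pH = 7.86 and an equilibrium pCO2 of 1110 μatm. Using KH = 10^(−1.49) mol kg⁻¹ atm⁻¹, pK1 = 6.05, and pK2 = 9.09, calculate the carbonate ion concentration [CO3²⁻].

[CO2*] = KH · pCO2 = 10^(−1.49) × 1110×10^-6 = 3.592×10^-5 mol/kg
α₀ = 1/(1 + K1/[H⁺] + K1K2/[H⁺]²) = 1/(1 + 10^+1.81 + 10^+0.58) = 0.01442
DIC = [CO2*]/α₀ = 3.592×10^-5 / 0.01442 = 2.492 mmol/kg
[CO3²⁻] = α₂·DIC; α₂ = 0.05481, so [CO3²⁻] = 0.05481 × 2.492 = 0.137 mmol/kg

[CO3²⁻] = 0.137 mmol/kg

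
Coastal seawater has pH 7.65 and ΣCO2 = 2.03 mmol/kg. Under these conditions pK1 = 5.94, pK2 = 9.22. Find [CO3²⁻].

α₂ = 1 / (1 + [H⁺]/K2 + [H⁺]²/(K1K2)) = 1 / (1 + 10^+1.57 + 10^-0.14)
   = 1 / (1 + 37.154 + 0.72444) = 1/38.878 = 0.02572
[CO3²⁻] = α₂ × DIC = 0.02572 × 2.03 = 0.0522 mmol/kg

[CO3²⁻] = 0.0522 mmol/kg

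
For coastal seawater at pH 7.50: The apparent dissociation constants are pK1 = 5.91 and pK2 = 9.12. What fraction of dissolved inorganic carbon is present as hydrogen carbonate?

α₁ = 0.953

α₁ = 1 / (1 + [H⁺]/K1 + K2/[H⁺]) = 1 / (1 + 10^-1.59 + 10^-1.62)
   = 1 / (1 + 0.025704 + 0.023988) = 1/1.0497 = 0.9527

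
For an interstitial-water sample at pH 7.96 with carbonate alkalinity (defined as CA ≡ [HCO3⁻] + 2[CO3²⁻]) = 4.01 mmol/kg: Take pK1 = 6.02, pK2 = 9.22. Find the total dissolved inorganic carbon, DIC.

DIC = 3.85 mmol/kg

CA = [HCO3⁻] + 2[CO3²⁻] = (α₁ + 2α₂)·DIC
At pH 7.96: [H⁺]/K1 = 10^-1.94 = 0.011482, K2/[H⁺] = 10^-1.26 = 0.054954
α₁ = 1/(1 + 0.011482 + 0.054954) = 1/1.0664 = 0.9377; α₂ = α₁·K2/[H⁺] = 0.05153
α₁ + 2α₂ = 1.0408
DIC = CA / (α₁ + 2α₂) = 4.01 / 1.0408 = 3.85 mmol/kg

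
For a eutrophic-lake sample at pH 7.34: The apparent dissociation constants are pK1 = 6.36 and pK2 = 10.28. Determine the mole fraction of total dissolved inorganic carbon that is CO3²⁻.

α₂ = 0.00104

α₂ = 1 / (1 + [H⁺]/K2 + [H⁺]²/(K1K2)) = 1 / (1 + 10^+2.94 + 10^+1.96)
   = 1 / (1 + 870.96 + 91.201) = 1/963.16 = 0.001038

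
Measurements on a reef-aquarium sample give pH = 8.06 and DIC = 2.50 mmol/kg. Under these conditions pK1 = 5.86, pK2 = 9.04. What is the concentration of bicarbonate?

[HCO3⁻] = 2.25 mmol/kg

α₁ = 1 / (1 + [H⁺]/K1 + K2/[H⁺]) = 1 / (1 + 10^-2.20 + 10^-0.98)
   = 1 / (1 + 0.0063096 + 0.10471) = 1/1.1110 = 0.9001
[HCO3⁻] = α₁ × DIC = 0.9001 × 2.50 = 2.25 mmol/kg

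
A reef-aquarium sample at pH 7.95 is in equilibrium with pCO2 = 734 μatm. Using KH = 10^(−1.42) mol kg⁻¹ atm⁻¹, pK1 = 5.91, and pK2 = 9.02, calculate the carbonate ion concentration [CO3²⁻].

[CO2*] = KH · pCO2 = 10^(−1.42) × 734×10^-6 = 2.791×10^-5 mol/kg
α₀ = 1/(1 + K1/[H⁺] + K1K2/[H⁺]²) = 1/(1 + 10^+2.04 + 10^+0.97) = 0.008335
DIC = [CO2*]/α₀ = 2.791×10^-5 / 0.008335 = 3.348 mmol/kg
[CO3²⁻] = α₂·DIC; α₂ = 0.07778, so [CO3²⁻] = 0.07778 × 3.348 = 0.260 mmol/kg

[CO3²⁻] = 0.260 mmol/kg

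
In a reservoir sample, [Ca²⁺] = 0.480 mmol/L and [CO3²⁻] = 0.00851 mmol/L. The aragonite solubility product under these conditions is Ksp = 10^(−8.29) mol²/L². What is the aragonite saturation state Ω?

Ω = 0.796

Ksp = 10^(−8.29) = 5.129×10^-9
Ω = [Ca²⁺][CO3²⁻]/Ksp = (0.480×10^-3)(0.00851×10^-3) / 5.129×10^-9 = 0.796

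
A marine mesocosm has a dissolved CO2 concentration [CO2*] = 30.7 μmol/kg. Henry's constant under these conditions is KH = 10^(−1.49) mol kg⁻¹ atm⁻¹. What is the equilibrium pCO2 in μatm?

pCO2 = 949 μatm

KH = 10^(−1.49) = 3.236×10^-2 mol kg⁻¹ atm⁻¹
pCO2 = [CO2*]/KH = 30.7×10^-6 / 3.236×10^-2 = 9.49×10^-4 atm = 949 μatm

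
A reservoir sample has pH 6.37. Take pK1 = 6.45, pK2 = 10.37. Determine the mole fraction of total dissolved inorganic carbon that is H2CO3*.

α₀ = 0.546

α₀ = 1 / (1 + K1/[H⁺] + K1K2/[H⁺]²) = 1 / (1 + 10^-0.08 + 10^-4.08)
   = 1 / (1 + 0.83176 + 8.3176×10^-5) = 1/1.8318 = 0.5459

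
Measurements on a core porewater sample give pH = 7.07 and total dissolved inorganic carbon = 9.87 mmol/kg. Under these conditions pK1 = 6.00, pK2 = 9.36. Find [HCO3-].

[HCO3⁻] = 9.05 mmol/kg

α₁ = 1 / (1 + [H⁺]/K1 + K2/[H⁺]) = 1 / (1 + 10^-1.07 + 10^-2.29)
   = 1 / (1 + 0.085114 + 0.0051286) = 1/1.0902 = 0.9172
[HCO3⁻] = α₁ × DIC = 0.9172 × 9.87 = 9.05 mmol/kg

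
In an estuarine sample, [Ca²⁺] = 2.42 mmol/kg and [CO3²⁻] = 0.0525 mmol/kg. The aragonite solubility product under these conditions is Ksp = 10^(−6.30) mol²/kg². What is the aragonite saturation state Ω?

Ω = 0.253

Ksp = 10^(−6.30) = 5.012×10^-7
Ω = [Ca²⁺][CO3²⁻]/Ksp = (2.42×10^-3)(0.0525×10^-3) / 5.012×10^-7 = 0.253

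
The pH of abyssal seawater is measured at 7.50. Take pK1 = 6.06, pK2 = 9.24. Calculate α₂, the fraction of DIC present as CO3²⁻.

α₂ = 1 / (1 + [H⁺]/K2 + [H⁺]²/(K1K2)) = 1 / (1 + 10^+1.74 + 10^+0.30)
   = 1 / (1 + 54.954 + 1.9953) = 1/57.949 = 0.01726

α₂ = 0.0173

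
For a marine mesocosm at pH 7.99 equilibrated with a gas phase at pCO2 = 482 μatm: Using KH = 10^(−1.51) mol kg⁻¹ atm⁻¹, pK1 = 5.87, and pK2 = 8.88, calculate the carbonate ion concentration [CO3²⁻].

[CO3²⁻] = 0.253 mmol/kg

[CO2*] = KH · pCO2 = 10^(−1.51) × 482×10^-6 = 1.490×10^-5 mol/kg
α₀ = 1/(1 + K1/[H⁺] + K1K2/[H⁺]²) = 1/(1 + 10^+2.12 + 10^+1.23) = 0.006675
DIC = [CO2*]/α₀ = 1.490×10^-5 / 0.006675 = 2.231 mmol/kg
[CO3²⁻] = α₂·DIC; α₂ = 0.1134, so [CO3²⁻] = 0.1134 × 2.231 = 0.253 mmol/kg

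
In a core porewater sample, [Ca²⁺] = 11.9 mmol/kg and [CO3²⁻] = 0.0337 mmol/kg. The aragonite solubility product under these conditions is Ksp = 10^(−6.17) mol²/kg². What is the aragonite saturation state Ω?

Ksp = 10^(−6.17) = 6.761×10^-7
Ω = [Ca²⁺][CO3²⁻]/Ksp = (11.9×10^-3)(0.0337×10^-3) / 6.761×10^-7 = 0.593

Ω = 0.593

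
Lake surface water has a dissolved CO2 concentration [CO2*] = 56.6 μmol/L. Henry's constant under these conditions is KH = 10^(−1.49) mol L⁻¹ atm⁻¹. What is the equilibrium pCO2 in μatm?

KH = 10^(−1.49) = 3.236×10^-2 mol L⁻¹ atm⁻¹
pCO2 = [CO2*]/KH = 56.6×10^-6 / 3.236×10^-2 = 1.75×10^-3 atm = 1750 μatm

pCO2 = 1750 μatm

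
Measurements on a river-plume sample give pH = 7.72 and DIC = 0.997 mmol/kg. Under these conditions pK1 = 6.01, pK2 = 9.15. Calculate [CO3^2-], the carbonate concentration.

[CO3²⁻] = 0.0351 mmol/kg

α₂ = 1 / (1 + [H⁺]/K2 + [H⁺]²/(K1K2)) = 1 / (1 + 10^+1.43 + 10^-0.28)
   = 1 / (1 + 26.915 + 0.52481) = 1/28.440 = 0.03516
[CO3²⁻] = α₂ × DIC = 0.03516 × 0.997 = 0.0351 mmol/kg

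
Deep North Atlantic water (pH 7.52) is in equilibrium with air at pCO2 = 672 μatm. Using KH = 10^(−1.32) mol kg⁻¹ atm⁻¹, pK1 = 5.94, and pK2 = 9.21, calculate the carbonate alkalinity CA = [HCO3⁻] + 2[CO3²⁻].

CA = 1.27 mmol/kg

[CO2*] = KH · pCO2 = 10^(−1.32) × 672×10^-6 = 3.216×10^-5 mol/kg
α₀ = 1/(1 + K1/[H⁺] + K1K2/[H⁺]²) = 1/(1 + 10^+1.58 + 10^-0.11) = 0.02513
DIC = [CO2*]/α₀ = 3.216×10^-5 / 0.02513 = 1.280 mmol/kg
CA = (α₁ + 2α₂)·DIC = (0.9554 + 2×0.01951) × 1.280 = 1.27 mmol/kg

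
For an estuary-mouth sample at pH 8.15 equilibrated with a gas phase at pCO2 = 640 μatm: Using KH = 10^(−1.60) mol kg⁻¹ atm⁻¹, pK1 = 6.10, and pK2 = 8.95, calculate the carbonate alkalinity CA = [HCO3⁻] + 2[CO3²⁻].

CA = 2.38 mmol/kg

[CO2*] = KH · pCO2 = 10^(−1.60) × 640×10^-6 = 1.608×10^-5 mol/kg
α₀ = 1/(1 + K1/[H⁺] + K1K2/[H⁺]²) = 1/(1 + 10^+2.05 + 10^+1.25) = 0.007634
DIC = [CO2*]/α₀ = 1.608×10^-5 / 0.007634 = 2.106 mmol/kg
CA = (α₁ + 2α₂)·DIC = (0.8566 + 2×0.1358) × 2.106 = 2.38 mmol/kg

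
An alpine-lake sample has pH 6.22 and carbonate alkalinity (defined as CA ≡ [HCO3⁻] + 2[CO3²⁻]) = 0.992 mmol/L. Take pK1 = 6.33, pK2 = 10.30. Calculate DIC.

DIC = 2.27 mmol/L

CA = [HCO3⁻] + 2[CO3²⁻] = (α₁ + 2α₂)·DIC
At pH 6.22: [H⁺]/K1 = 10^0.11 = 1.2882, K2/[H⁺] = 10^-4.08 = 8.3176×10^-5
α₁ = 1/(1 + 1.2882 + 8.3176×10^-5) = 1/2.2883 = 0.4370; α₂ = α₁·K2/[H⁺] = 3.635×10^-5
α₁ + 2α₂ = 0.4371
DIC = CA / (α₁ + 2α₂) = 0.992 / 0.4371 = 2.27 mmol/L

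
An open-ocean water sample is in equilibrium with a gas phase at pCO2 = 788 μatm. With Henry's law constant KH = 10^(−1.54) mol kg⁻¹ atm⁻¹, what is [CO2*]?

[CO2*] = 22.7 μmol/kg

KH = 10^(−1.54) = 2.884×10^-2 mol kg⁻¹ atm⁻¹
[CO2*] = KH · pCO2 = 2.884×10^-2 × 788×10^-6 atm = 2.27×10^-5 mol/kg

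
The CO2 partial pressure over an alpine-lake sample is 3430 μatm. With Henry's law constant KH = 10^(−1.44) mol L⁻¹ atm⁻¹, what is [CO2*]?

[CO2*] = 125 μmol/L

KH = 10^(−1.44) = 3.631×10^-2 mol L⁻¹ atm⁻¹
[CO2*] = KH · pCO2 = 3.631×10^-2 × 3430×10^-6 atm = 1.25×10^-4 mol/L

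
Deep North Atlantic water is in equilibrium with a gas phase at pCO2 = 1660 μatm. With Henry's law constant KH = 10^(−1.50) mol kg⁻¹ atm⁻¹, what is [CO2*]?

KH = 10^(−1.50) = 3.162×10^-2 mol kg⁻¹ atm⁻¹
[CO2*] = KH · pCO2 = 3.162×10^-2 × 1660×10^-6 atm = 5.25×10^-5 mol/kg

[CO2*] = 52.5 μmol/kg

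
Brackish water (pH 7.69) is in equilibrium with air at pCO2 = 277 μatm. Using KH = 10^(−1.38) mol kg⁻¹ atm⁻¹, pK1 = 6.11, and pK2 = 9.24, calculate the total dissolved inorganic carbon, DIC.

DIC = 0.463 mmol/kg

[CO2*] = KH · pCO2 = 10^(−1.38) × 277×10^-6 = 1.155×10^-5 mol/kg
α₀ = 1/(1 + K1/[H⁺] + K1K2/[H⁺]²) = 1/(1 + 10^+1.58 + 10^+0.03) = 0.02494
DIC = [CO2*]/α₀ = 1.155×10^-5 / 0.02494 = 0.463 mmol/kg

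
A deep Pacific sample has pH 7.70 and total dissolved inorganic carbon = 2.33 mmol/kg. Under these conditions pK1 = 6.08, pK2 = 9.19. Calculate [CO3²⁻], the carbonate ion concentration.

α₂ = 1 / (1 + [H⁺]/K2 + [H⁺]²/(K1K2)) = 1 / (1 + 10^+1.49 + 10^-0.13)
   = 1 / (1 + 30.903 + 0.74131) = 1/32.644 = 0.03063
[CO3²⁻] = α₂ × DIC = 0.03063 × 2.33 = 0.0714 mmol/kg

[CO3²⁻] = 0.0714 mmol/kg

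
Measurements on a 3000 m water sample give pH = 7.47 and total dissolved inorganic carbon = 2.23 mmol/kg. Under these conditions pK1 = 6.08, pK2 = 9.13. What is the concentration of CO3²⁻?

α₂ = 1 / (1 + [H⁺]/K2 + [H⁺]²/(K1K2)) = 1 / (1 + 10^+1.66 + 10^+0.27)
   = 1 / (1 + 45.709 + 1.8621) = 1/48.571 = 0.02059
[CO3²⁻] = α₂ × DIC = 0.02059 × 2.23 = 0.0459 mmol/kg

[CO3²⁻] = 0.0459 mmol/kg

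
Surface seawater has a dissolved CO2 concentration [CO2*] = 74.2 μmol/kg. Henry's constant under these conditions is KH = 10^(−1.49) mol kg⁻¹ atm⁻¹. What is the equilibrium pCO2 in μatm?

pCO2 = 2290 μatm

KH = 10^(−1.49) = 3.236×10^-2 mol kg⁻¹ atm⁻¹
pCO2 = [CO2*]/KH = 74.2×10^-6 / 3.236×10^-2 = 2.29×10^-3 atm = 2290 μatm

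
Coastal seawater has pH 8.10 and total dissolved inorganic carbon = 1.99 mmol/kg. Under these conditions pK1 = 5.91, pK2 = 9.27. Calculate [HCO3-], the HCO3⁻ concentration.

α₁ = 1 / (1 + [H⁺]/K1 + K2/[H⁺]) = 1 / (1 + 10^-2.19 + 10^-1.17)
   = 1 / (1 + 0.0064565 + 0.067608) = 1/1.0741 = 0.9310
[HCO3⁻] = α₁ × DIC = 0.9310 × 1.99 = 1.85 mmol/kg

[HCO3⁻] = 1.85 mmol/kg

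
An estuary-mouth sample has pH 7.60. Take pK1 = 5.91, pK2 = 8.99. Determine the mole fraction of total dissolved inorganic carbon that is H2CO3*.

α₀ = 1 / (1 + K1/[H⁺] + K1K2/[H⁺]²) = 1 / (1 + 10^+1.69 + 10^+0.30)
   = 1 / (1 + 48.978 + 1.9953) = 1/51.973 = 0.01924

α₀ = 0.0192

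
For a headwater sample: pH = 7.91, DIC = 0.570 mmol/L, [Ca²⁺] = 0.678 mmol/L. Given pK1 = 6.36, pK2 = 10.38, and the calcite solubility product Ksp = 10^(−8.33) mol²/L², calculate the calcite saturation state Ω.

Ω = 0.271

α₂ = 1 / (1 + [H⁺]/K2 + [H⁺]²/(K1K2)) = 1 / (1 + 10^+2.47 + 10^+0.92)
   = 1 / (1 + 295.12 + 8.3176) = 1/304.44 = 0.003285
[CO3²⁻] = α₂ × DIC = 0.003285 × 0.570 = 0.001872 mmol/L = 1.872 μmol/L
Ksp = 10^(−8.33) = 4.677×10^-9
Ω = [Ca²⁺][CO3²⁻]/Ksp = (0.678×10^-3)(1.872×10^-6) / 4.677×10^-9 = 0.271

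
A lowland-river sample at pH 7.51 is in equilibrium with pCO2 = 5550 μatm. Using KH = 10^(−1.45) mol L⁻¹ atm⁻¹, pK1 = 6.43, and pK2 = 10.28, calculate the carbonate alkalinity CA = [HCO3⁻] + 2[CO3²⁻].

[CO2*] = KH · pCO2 = 10^(−1.45) × 5550×10^-6 = 1.969×10^-4 mol/L
α₀ = 1/(1 + K1/[H⁺] + K1K2/[H⁺]²) = 1/(1 + 10^+1.08 + 10^-1.69) = 0.07667
DIC = [CO2*]/α₀ = 1.969×10^-4 / 0.07667 = 2.568 mmol/L
CA = (α₁ + 2α₂)·DIC = (0.9218 + 2×0.001565) × 2.568 = 2.38 mmol/L

CA = 2.38 mmol/L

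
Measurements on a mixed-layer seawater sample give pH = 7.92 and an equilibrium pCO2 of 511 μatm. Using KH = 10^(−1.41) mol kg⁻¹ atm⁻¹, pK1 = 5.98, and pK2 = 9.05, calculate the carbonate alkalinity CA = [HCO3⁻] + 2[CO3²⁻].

[CO2*] = KH · pCO2 = 10^(−1.41) × 511×10^-6 = 1.988×10^-5 mol/kg
α₀ = 1/(1 + K1/[H⁺] + K1K2/[H⁺]²) = 1/(1 + 10^+1.94 + 10^+0.81) = 0.01058
DIC = [CO2*]/α₀ = 1.988×10^-5 / 0.01058 = 1.880 mmol/kg
CA = (α₁ + 2α₂)·DIC = (0.9211 + 2×0.06828) × 1.880 = 1.99 mmol/kg

CA = 1.99 mmol/kg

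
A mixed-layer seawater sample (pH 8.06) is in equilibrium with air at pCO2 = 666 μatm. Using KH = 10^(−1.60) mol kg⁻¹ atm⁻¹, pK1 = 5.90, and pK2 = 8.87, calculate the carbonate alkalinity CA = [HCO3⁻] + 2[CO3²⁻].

CA = 3.17 mmol/kg

[CO2*] = KH · pCO2 = 10^(−1.60) × 666×10^-6 = 1.673×10^-5 mol/kg
α₀ = 1/(1 + K1/[H⁺] + K1K2/[H⁺]²) = 1/(1 + 10^+2.16 + 10^+1.35) = 0.005955
DIC = [CO2*]/α₀ = 1.673×10^-5 / 0.005955 = 2.809 mmol/kg
CA = (α₁ + 2α₂)·DIC = (0.8607 + 2×0.1333) × 2.809 = 3.17 mmol/kg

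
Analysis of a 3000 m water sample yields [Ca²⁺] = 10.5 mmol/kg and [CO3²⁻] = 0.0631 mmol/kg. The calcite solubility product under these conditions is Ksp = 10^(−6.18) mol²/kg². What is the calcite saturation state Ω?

Ksp = 10^(−6.18) = 6.607×10^-7
Ω = [Ca²⁺][CO3²⁻]/Ksp = (10.5×10^-3)(0.0631×10^-3) / 6.607×10^-7 = 1.00

Ω = 1.00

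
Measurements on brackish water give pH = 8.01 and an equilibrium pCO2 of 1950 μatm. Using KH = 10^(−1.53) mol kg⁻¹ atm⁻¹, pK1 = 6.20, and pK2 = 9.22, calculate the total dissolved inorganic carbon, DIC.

[CO2*] = KH · pCO2 = 10^(−1.53) × 1950×10^-6 = 5.755×10^-5 mol/kg
α₀ = 1/(1 + K1/[H⁺] + K1K2/[H⁺]²) = 1/(1 + 10^+1.81 + 10^+0.60) = 0.01438
DIC = [CO2*]/α₀ = 5.755×10^-5 / 0.01438 = 4.00 mmol/kg

DIC = 4.00 mmol/kg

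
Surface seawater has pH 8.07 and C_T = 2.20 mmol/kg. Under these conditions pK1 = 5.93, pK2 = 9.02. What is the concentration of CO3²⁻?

[CO3²⁻] = 0.221 mmol/kg

α₂ = 1 / (1 + [H⁺]/K2 + [H⁺]²/(K1K2)) = 1 / (1 + 10^+0.95 + 10^-1.19)
   = 1 / (1 + 8.9125 + 0.064565) = 1/9.9771 = 0.1002
[CO3²⁻] = α₂ × DIC = 0.1002 × 2.20 = 0.221 mmol/kg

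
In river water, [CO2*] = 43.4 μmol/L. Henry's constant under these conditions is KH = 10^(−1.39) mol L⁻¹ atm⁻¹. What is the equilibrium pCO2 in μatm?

KH = 10^(−1.39) = 4.074×10^-2 mol L⁻¹ atm⁻¹
pCO2 = [CO2*]/KH = 43.4×10^-6 / 4.074×10^-2 = 1.07×10^-3 atm = 1070 μatm

pCO2 = 1070 μatm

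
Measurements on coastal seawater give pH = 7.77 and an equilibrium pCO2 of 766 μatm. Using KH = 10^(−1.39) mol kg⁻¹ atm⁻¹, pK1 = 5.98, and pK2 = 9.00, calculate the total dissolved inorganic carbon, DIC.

[CO2*] = KH · pCO2 = 10^(−1.39) × 766×10^-6 = 3.121×10^-5 mol/kg
α₀ = 1/(1 + K1/[H⁺] + K1K2/[H⁺]²) = 1/(1 + 10^+1.79 + 10^+0.56) = 0.01509
DIC = [CO2*]/α₀ = 3.121×10^-5 / 0.01509 = 2.07 mmol/kg

DIC = 2.07 mmol/kg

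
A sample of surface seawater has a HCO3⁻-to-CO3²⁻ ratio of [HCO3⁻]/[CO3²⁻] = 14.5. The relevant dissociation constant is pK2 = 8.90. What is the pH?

pH = 7.74

From K2 = [H⁺][CO3²⁻]/[HCO3⁻]:  pH = pK2 − log₁₀([HCO3⁻]/[CO3²⁻])
log₁₀(14.5) = +1.161
pH = 8.90 − (+1.161) = 7.74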